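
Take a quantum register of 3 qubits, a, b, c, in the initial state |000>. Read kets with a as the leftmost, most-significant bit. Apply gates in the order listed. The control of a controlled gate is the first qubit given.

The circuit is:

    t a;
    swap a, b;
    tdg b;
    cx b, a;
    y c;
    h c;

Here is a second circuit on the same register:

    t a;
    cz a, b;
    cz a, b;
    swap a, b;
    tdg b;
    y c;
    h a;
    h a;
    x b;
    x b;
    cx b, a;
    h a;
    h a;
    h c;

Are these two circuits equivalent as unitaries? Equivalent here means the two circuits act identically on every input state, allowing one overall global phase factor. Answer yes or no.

Yes: on every input state the two circuits agree up to one overall phase factor.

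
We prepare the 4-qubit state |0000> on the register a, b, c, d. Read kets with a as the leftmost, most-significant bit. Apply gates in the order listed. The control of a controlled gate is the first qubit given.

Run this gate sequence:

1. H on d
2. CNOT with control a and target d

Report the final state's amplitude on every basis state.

The resulting statevector has amplitude sqrt(2)/2 on |0000>, sqrt(2)/2 on |0001>, and 0 on every other basis state.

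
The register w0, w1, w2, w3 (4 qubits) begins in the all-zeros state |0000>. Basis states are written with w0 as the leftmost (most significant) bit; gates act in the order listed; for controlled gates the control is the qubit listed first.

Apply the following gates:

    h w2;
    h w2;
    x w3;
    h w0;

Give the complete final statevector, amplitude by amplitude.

After the circuit, the state carries amplitude sqrt(2)/2 on |0001>, sqrt(2)/2 on |1001>, and 0 on every other basis state. Key observation: the block from step 1 through step 2 cancels to the identity and can be dropped.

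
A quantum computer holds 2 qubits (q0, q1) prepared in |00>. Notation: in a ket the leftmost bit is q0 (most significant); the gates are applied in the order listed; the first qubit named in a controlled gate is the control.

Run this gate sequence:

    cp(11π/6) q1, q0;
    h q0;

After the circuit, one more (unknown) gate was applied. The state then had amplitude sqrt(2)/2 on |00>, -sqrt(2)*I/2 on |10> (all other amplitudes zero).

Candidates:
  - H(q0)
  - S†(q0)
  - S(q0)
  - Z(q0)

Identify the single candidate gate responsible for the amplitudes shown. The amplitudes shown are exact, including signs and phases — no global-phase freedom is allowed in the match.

The unique candidate consistent with the amplitudes is S†(q0).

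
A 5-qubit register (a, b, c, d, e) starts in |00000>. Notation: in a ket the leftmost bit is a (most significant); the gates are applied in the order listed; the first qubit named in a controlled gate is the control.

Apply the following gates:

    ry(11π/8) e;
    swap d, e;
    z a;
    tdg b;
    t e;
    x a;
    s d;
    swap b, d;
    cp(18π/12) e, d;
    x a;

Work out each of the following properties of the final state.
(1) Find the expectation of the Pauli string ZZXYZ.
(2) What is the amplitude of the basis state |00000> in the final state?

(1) The expectation value of ZZXYZ is 0.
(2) The amplitude on |00000> is -cos(5*pi/16).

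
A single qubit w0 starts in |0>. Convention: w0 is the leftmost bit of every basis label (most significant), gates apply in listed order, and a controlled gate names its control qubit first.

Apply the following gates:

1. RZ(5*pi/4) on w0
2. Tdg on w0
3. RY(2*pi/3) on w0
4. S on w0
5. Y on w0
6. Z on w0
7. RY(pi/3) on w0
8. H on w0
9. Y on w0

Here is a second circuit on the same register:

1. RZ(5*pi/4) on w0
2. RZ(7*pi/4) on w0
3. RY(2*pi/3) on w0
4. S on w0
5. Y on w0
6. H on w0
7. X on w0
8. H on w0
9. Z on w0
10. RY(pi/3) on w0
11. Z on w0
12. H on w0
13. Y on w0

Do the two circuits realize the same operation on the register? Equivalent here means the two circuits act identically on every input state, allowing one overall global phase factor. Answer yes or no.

No — the two circuits implement different unitaries, even allowing a global phase.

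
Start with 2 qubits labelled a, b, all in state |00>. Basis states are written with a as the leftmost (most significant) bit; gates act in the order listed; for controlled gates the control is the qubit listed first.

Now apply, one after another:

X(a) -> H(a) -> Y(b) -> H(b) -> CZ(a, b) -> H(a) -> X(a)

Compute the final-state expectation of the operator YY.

The expectation value of YY is 1.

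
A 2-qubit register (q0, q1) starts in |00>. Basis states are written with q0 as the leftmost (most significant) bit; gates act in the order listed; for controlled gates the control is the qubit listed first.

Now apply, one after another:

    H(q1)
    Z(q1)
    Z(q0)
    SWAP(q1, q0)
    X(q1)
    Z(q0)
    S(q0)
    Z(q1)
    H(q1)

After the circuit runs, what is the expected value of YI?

The expectation value of YI is 1.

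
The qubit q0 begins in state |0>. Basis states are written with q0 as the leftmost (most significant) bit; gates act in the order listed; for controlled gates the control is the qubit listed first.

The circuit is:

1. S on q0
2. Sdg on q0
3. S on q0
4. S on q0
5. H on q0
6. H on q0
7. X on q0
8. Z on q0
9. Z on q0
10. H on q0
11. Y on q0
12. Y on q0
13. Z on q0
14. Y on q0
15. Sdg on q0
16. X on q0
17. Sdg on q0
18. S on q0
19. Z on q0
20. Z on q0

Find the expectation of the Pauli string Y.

The observable Y averages to -1.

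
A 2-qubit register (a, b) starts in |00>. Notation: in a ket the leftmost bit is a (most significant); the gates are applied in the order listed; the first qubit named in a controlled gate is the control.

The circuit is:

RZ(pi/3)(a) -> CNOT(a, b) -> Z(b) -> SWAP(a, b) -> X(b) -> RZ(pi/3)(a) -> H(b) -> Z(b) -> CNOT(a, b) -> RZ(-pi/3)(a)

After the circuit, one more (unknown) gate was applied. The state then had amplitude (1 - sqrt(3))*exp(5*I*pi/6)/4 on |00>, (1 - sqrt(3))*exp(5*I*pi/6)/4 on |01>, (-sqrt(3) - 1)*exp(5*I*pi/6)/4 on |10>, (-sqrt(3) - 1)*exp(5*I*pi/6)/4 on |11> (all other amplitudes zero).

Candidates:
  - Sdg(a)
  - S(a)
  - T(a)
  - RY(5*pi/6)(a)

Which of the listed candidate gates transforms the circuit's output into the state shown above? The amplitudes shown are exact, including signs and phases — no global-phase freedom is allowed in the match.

The unique candidate consistent with the amplitudes is RY(5*pi/6)(a).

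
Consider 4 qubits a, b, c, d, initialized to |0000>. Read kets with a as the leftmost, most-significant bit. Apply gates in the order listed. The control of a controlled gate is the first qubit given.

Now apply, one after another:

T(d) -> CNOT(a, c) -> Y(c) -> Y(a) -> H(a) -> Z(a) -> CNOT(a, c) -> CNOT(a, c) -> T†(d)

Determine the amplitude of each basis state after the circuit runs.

After the circuit, the state carries amplitude -sqrt(2)/2 on |0010>, -sqrt(2)/2 on |1010>, and 0 on every other basis state.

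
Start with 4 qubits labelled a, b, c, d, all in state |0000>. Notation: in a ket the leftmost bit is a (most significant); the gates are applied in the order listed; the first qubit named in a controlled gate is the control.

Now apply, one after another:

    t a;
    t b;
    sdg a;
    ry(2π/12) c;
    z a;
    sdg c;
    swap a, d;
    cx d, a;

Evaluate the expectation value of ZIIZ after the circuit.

The expectation value of ZIIZ is 1.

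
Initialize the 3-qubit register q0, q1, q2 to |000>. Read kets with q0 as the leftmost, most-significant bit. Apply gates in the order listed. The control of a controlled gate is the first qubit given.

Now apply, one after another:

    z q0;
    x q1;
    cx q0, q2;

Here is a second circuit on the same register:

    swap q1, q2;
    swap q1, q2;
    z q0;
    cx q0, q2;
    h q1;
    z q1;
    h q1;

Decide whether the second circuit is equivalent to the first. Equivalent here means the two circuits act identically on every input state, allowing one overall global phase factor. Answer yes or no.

Yes: on every input state the two circuits agree up to one overall phase factor.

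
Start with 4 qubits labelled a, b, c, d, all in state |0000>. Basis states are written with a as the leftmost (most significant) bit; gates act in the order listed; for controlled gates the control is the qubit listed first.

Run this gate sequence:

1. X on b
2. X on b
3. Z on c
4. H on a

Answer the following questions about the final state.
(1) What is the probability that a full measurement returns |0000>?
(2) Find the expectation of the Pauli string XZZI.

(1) A full measurement returns |0000> with probability 1/2. Key observation: gates 1-2 undo each other exactly, leaving only the rest of the circuit to track.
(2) In the final state, XZZI has expectation 1.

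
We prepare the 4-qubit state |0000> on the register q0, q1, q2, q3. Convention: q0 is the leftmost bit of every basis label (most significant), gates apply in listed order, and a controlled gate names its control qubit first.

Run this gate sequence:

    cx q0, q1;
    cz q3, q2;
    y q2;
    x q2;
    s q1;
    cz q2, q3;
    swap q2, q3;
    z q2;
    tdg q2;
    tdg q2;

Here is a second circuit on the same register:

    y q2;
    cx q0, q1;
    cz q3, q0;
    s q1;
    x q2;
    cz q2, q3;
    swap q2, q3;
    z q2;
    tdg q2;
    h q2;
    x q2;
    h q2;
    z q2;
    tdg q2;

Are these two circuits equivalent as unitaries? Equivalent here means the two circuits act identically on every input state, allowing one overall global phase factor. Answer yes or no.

No, they are not equivalent — no single phase factor reconciles the two unitaries.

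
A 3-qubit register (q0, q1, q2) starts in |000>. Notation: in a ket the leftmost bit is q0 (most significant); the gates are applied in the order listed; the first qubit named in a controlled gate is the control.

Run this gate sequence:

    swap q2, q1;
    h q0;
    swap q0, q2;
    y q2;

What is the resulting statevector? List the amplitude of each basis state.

After the circuit, the state carries amplitude -sqrt(2)*I/2 on |000>, sqrt(2)*I/2 on |001>, and 0 on every other basis state.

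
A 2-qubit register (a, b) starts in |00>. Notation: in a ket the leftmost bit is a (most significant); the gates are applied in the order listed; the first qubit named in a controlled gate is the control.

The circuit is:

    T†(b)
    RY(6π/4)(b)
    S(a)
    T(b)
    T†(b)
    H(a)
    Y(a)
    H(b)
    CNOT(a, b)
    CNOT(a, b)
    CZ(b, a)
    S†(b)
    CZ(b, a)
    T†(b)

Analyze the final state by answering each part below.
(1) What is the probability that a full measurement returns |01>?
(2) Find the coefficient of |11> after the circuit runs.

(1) Outcome |01> occurs with probability 1/2. Key observation: steps 9-10 multiply out to the identity, so the circuit reduces to the remaining gates.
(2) |11> carries amplitude sqrt(2)*exp(3*I*pi/4)/2 in the final state.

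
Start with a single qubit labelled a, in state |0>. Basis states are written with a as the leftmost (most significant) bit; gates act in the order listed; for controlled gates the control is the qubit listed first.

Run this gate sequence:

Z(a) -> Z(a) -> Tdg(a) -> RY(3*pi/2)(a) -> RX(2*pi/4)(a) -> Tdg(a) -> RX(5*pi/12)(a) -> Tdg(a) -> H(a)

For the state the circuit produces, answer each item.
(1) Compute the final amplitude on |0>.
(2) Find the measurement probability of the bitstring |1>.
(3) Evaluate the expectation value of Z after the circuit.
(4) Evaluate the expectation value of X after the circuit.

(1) |0> carries amplitude -I*sqrt(2*sqrt(2) + 4)/8 - I*sqrt(12 - 6*sqrt(2))/8 in the final state.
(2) A full measurement returns |1> with probability -sqrt(6)/16 + sqrt(2)/16 + 3/4.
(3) The observable Z averages to -1/2 - sqrt(2)/8 + sqrt(6)/8.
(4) The observable X averages to 1/4 + sqrt(3)/4.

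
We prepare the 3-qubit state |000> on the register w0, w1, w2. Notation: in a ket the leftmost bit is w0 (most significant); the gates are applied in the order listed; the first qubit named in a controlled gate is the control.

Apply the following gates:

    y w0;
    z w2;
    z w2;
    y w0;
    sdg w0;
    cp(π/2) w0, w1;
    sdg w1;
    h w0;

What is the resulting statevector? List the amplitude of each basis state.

The resulting statevector has amplitude sqrt(2)/2 on |000>, sqrt(2)/2 on |100>, and 0 on every other basis state. Key observation: steps 1-4 multiply out to the identity, so the circuit reduces to the remaining gates.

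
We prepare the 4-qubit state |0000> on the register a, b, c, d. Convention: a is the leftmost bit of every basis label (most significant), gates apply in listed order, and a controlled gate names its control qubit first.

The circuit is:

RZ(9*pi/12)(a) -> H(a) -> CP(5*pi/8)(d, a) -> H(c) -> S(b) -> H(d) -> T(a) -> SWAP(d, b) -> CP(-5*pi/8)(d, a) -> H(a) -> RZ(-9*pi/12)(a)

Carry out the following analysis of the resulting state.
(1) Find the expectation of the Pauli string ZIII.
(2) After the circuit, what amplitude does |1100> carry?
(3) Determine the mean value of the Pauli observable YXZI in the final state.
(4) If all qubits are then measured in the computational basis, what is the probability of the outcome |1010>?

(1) In the final state, ZIII has expectation sqrt(2)/2.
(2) |1100> carries amplitude -exp(I*pi/4)/4 + I/4 in the final state.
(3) In the final state, YXZI has expectation 0.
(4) A full measurement returns |1010> with probability 1/8 - sqrt(2)/16.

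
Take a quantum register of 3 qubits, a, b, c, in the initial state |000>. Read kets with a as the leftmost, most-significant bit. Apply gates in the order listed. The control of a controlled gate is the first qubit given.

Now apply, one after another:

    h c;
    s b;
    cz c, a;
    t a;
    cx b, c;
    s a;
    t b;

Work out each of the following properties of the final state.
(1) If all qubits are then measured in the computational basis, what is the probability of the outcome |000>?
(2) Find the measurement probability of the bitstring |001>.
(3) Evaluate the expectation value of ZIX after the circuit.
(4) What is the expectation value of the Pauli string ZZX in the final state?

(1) The probability of measuring |000> is 1/2.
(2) Outcome |001> occurs with probability 1/2.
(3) The observable ZIX averages to 1.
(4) In the final state, ZZX has expectation 1.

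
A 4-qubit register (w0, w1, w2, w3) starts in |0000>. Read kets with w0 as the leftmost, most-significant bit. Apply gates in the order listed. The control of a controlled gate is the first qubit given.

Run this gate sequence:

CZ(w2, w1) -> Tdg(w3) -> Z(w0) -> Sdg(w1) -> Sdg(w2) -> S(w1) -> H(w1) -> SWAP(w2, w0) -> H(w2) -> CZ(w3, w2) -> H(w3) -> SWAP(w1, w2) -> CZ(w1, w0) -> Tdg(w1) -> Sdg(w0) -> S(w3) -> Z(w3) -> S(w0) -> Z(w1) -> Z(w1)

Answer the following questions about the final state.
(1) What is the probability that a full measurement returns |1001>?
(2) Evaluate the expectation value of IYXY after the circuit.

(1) The probability of measuring |1001> is 0.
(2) The expectation value of IYXY is sqrt(2)/2.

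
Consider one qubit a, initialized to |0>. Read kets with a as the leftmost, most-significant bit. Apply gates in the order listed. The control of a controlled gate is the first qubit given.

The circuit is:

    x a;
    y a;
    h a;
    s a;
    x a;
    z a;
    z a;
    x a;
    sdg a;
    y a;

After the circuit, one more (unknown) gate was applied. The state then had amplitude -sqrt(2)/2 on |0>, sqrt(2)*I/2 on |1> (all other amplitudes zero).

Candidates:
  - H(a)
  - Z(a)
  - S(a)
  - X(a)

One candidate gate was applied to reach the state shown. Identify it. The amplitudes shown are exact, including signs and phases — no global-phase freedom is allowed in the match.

It was S(a) that produced the state shown.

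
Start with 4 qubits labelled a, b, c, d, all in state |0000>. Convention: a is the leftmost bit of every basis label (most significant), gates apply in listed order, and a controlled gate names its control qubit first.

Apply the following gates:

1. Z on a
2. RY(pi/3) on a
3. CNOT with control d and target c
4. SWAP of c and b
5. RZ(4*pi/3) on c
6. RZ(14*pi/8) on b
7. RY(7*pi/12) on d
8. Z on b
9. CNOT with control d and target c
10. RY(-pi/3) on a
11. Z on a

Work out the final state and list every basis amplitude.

The resulting statevector has amplitude -sqrt(1/2 - sqrt(2)/4)*exp(11*I*pi/24)/2 + sqrt(3)*sqrt(sqrt(2)/4 + 1/2)*exp(11*I*pi/24)/2 on |0000>, sqrt(3)*sqrt(1/2 - sqrt(2)/4)*exp(11*I*pi/24)/2 + sqrt(sqrt(2)/4 + 1/2)*exp(11*I*pi/24)/2 on |0011>, and 0 on every other basis state.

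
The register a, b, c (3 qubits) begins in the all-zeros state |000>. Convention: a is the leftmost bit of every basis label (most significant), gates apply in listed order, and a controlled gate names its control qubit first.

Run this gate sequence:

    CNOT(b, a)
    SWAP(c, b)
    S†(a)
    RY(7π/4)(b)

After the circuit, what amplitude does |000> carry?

|000> carries amplitude -sqrt(sqrt(2) + 2)/2 in the final state.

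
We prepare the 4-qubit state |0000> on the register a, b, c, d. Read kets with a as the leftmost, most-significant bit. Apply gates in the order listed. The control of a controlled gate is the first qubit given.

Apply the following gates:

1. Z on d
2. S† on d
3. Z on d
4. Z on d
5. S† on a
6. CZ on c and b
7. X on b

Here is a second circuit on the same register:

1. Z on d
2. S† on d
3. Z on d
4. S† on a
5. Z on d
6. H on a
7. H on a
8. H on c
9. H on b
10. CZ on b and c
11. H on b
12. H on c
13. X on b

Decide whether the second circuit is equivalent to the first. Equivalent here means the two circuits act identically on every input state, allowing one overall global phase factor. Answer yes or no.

No — the two circuits implement different unitaries, even allowing a global phase.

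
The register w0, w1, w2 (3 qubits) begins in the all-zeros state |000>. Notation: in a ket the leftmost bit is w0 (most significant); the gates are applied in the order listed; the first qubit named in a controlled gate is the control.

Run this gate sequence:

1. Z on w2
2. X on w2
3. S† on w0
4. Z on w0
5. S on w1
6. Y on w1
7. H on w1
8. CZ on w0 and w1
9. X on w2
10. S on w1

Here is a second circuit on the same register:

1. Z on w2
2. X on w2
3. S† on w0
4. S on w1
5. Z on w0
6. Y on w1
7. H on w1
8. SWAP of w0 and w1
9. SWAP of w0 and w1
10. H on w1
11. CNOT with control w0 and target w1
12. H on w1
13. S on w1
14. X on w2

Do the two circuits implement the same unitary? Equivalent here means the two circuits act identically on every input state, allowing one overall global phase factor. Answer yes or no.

Yes, they are equivalent — the unitaries differ by at most a global phase.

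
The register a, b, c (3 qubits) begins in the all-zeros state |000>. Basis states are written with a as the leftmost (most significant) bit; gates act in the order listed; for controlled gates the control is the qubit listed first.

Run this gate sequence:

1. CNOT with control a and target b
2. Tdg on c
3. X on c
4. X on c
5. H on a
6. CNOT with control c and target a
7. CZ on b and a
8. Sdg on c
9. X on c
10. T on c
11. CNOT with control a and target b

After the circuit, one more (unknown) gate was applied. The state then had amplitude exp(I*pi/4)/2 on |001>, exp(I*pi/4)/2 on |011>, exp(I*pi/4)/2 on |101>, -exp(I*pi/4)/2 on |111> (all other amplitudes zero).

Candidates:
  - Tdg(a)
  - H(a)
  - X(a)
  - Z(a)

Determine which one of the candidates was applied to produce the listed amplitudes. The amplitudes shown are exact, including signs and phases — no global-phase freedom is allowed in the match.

It was H(a) that produced the state shown.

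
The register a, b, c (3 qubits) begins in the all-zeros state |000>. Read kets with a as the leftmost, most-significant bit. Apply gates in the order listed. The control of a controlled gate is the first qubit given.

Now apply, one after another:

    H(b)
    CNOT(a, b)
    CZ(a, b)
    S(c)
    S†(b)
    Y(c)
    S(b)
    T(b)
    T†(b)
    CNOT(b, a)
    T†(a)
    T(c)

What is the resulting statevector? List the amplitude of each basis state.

After the circuit, the state carries amplitude sqrt(2)*exp(3*I*pi/4)/2 on |001>, sqrt(2)*I/2 on |111>, and 0 on every other basis state.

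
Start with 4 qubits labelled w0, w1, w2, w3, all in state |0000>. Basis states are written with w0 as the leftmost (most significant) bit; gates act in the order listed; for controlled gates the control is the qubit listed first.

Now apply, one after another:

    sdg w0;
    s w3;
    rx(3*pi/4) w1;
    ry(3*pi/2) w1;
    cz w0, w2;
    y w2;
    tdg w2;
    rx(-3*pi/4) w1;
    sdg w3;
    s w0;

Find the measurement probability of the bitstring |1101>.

Outcome |1101> occurs with probability 0.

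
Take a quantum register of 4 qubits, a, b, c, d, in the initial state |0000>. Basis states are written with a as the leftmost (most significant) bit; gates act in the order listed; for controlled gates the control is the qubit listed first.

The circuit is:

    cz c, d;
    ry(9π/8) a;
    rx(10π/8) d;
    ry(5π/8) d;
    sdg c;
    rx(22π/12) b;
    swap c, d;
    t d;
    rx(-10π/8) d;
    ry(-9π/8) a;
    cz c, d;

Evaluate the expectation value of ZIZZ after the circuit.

The expectation value of ZIZZ is -sqrt(2 - sqrt(2))/4.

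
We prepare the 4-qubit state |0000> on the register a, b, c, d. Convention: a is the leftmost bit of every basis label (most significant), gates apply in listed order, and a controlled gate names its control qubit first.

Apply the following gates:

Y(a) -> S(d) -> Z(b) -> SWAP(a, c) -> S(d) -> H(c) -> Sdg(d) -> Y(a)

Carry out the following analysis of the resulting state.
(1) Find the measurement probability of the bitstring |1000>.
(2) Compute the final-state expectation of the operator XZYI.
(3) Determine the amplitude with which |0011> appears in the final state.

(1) Outcome |1000> occurs with probability 1/2.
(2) The observable XZYI averages to 0.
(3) |0011> carries amplitude 0 in the final state.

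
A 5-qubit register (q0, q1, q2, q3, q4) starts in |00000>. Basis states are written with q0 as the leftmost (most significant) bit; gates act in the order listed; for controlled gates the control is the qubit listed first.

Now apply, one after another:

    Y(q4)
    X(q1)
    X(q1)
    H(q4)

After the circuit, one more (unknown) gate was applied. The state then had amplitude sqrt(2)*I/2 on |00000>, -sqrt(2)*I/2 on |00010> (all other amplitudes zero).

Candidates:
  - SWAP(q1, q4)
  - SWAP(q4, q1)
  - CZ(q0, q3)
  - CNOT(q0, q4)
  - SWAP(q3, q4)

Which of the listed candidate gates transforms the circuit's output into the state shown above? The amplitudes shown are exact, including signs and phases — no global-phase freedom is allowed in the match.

The unique candidate consistent with the amplitudes is SWAP(q3, q4). Key observation: steps 2-3 multiply out to the identity, so the circuit reduces to the remaining gates.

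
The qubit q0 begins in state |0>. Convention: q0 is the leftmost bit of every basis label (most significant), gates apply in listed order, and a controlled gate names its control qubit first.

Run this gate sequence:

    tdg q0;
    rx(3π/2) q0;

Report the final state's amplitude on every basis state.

The resulting statevector has amplitude -sqrt(2)/2 on |0>, -sqrt(2)*I/2 on |1>.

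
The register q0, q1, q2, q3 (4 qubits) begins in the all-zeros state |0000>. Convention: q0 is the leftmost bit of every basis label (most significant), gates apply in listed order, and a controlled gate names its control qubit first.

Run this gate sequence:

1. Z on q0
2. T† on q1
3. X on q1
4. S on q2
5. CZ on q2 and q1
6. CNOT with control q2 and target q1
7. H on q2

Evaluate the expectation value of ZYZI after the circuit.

In the final state, ZYZI has expectation 0.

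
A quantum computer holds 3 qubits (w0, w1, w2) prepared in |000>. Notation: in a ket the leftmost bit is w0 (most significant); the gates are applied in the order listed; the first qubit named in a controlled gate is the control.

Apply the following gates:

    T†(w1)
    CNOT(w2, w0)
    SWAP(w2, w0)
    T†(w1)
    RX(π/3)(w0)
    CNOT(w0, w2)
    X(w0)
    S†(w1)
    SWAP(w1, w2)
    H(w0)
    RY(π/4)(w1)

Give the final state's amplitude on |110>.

The amplitude on |110> is -sqrt(12 - 6*sqrt(2))/8 - I*sqrt(2*sqrt(2) + 4)/8.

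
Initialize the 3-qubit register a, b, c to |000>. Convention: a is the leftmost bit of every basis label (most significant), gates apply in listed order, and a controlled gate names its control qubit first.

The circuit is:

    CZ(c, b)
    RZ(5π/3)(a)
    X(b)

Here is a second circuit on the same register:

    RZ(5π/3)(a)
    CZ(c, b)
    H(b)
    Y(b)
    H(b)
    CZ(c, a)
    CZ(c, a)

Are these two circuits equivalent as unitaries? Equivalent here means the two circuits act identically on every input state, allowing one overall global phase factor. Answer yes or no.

No, they are not equivalent — no single phase factor reconciles the two unitaries.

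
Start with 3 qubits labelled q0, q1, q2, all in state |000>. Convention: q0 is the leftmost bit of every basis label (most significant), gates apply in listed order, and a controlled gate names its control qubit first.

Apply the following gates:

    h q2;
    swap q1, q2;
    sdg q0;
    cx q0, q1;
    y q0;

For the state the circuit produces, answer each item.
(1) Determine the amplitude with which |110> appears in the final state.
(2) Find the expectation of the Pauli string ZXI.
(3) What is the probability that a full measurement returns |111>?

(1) The amplitude on |110> is sqrt(2)*I/2.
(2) The observable ZXI averages to -1.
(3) A full measurement returns |111> with probability 0.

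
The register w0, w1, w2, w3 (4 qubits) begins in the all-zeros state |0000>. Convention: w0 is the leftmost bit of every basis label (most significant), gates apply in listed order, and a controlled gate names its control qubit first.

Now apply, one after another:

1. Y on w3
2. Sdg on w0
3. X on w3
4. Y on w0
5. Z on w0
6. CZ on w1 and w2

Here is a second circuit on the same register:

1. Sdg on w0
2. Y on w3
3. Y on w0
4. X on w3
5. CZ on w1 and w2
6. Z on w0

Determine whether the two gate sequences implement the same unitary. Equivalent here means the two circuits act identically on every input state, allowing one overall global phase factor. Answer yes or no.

Yes, they are equivalent — the unitaries differ by at most a global phase.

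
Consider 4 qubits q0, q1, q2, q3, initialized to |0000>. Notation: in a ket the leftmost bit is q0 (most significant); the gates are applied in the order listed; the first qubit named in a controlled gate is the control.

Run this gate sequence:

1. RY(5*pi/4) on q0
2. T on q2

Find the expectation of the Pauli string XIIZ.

The observable XIIZ averages to -sqrt(2)/2.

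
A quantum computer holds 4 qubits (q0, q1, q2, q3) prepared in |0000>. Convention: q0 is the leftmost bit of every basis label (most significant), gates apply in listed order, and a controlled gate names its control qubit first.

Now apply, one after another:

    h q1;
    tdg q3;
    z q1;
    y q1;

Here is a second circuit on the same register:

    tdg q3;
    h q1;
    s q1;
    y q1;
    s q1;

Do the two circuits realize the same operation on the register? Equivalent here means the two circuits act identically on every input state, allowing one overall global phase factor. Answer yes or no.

No: there is an input state on which the two circuits produce genuinely different outputs (not merely differing by a phase).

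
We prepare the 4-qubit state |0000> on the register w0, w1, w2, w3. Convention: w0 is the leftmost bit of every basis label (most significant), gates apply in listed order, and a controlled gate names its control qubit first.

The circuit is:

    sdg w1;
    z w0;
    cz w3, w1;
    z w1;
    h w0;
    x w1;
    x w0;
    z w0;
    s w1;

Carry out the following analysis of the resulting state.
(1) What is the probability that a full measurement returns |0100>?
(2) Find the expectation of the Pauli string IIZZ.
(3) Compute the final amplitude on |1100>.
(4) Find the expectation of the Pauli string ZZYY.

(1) Outcome |0100> occurs with probability 1/2.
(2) In the final state, IIZZ has expectation 1.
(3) |1100> carries amplitude -sqrt(2)*I/2 in the final state.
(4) The expectation value of ZZYY is 0.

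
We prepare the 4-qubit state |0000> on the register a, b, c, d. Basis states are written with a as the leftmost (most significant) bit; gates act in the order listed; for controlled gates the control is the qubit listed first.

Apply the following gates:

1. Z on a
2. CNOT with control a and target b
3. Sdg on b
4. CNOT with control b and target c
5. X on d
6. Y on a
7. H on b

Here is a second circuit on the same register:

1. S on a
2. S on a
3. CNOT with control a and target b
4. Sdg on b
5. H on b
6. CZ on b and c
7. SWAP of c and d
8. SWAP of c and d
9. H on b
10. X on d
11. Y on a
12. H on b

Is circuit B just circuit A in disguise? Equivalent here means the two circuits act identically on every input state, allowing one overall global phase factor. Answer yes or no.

No, they are not equivalent — no single phase factor reconciles the two unitaries.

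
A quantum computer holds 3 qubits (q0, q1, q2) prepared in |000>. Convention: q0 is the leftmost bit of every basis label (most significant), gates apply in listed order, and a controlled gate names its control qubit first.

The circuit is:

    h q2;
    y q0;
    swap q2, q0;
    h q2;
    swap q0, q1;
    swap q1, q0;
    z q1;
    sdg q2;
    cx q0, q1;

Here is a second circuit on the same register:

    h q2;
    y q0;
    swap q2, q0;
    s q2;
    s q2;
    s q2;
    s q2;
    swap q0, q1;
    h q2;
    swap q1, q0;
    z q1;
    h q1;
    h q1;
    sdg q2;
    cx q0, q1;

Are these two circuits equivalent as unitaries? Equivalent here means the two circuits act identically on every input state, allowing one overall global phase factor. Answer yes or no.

Yes: on every input state the two circuits agree up to one overall phase factor.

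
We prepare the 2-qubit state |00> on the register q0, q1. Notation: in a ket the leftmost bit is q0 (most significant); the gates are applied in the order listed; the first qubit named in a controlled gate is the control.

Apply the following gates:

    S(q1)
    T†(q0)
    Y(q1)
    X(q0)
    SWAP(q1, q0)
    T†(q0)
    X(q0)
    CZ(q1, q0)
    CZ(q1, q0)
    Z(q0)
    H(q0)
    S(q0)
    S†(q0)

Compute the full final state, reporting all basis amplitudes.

After the circuit, the state carries amplitude 0 on |00>, sqrt(2)*exp(I*pi/4)/2 on |01>, 0 on |10>, sqrt(2)*exp(I*pi/4)/2 on |11>.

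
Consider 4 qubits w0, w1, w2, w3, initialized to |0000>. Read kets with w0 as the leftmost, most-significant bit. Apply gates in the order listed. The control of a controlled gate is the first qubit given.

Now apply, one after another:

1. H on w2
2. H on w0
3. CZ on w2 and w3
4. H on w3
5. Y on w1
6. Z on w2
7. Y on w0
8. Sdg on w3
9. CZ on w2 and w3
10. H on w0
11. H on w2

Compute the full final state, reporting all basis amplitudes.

After the circuit, the state carries amplitude -sqrt(2)*I/2 on |1101>, sqrt(2)/2 on |1110>, and 0 on every other basis state.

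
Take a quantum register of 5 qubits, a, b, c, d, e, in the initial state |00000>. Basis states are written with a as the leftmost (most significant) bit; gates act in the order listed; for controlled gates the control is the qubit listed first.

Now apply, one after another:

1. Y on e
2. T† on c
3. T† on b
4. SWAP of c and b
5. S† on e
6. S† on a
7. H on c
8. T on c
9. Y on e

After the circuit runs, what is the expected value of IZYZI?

The observable IZYZI averages to sqrt(2)/2.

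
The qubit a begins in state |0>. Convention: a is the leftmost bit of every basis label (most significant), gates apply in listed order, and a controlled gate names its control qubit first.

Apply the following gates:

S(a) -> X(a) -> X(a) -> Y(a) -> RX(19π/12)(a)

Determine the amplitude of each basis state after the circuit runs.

After the circuit, the state carries amplitude -sqrt(2 - sqrt(2))/4 + sqrt(3*sqrt(2) + 6)/4 on |0>, -I*sqrt(sqrt(2) + 2)/4 - I*sqrt(6 - 3*sqrt(2))/4 on |1>.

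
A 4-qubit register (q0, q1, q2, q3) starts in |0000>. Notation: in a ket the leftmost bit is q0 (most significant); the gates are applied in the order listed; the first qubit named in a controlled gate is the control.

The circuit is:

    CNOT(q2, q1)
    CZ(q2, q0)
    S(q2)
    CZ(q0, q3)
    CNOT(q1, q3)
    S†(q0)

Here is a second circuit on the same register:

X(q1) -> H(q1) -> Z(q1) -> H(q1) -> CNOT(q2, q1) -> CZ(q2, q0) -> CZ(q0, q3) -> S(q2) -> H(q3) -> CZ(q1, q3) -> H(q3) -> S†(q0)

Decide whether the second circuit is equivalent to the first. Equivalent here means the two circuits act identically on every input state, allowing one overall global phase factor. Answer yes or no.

Yes, they are equivalent — the unitaries differ by at most a global phase.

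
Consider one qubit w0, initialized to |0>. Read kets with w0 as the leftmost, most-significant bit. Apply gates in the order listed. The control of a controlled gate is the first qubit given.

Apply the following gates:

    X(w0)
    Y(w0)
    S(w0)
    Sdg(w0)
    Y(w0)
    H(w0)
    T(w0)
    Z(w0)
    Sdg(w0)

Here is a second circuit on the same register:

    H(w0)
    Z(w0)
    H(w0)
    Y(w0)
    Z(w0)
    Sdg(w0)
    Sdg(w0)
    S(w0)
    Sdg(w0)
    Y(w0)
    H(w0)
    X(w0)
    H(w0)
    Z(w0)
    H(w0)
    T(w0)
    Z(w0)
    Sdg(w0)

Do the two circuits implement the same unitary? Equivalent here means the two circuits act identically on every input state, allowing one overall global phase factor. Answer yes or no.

Yes, they are equivalent — the unitaries differ by at most a global phase.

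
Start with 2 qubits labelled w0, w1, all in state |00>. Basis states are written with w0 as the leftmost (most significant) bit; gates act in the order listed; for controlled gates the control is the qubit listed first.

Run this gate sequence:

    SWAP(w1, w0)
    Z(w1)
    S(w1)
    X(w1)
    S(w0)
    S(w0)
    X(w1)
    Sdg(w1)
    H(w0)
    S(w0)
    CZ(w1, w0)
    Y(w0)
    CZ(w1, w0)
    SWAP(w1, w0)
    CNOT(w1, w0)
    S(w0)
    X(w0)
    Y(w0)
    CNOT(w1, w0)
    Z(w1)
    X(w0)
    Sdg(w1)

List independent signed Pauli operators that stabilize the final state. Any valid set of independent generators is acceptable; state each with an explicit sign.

One valid set of independent stabilizer generators is +IY, -ZI (any independent generating set of the same group is equally correct).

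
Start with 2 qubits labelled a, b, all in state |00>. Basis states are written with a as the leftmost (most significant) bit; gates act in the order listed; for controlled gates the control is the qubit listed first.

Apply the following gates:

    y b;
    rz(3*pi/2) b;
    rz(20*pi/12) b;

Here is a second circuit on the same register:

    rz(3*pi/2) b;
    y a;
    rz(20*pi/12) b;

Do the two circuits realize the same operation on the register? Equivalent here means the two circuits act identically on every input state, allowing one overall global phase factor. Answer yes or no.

No, they are not equivalent — no single phase factor reconciles the two unitaries.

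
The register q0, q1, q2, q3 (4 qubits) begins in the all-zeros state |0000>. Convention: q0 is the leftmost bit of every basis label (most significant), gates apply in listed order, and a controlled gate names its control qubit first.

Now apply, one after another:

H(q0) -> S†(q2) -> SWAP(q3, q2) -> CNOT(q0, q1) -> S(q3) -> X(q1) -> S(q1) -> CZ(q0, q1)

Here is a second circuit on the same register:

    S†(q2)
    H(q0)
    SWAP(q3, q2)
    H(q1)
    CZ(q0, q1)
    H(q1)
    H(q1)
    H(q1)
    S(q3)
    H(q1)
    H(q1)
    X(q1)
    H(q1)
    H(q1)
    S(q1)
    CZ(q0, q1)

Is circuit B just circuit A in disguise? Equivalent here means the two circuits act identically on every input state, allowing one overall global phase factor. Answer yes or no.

Yes: on every input state the two circuits agree up to one overall phase factor.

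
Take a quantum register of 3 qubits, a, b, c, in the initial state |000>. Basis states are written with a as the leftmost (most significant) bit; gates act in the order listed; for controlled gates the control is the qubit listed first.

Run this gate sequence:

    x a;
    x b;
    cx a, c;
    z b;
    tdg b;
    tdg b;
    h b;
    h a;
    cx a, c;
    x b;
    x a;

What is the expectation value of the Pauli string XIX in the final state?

In the final state, XIX has expectation -1.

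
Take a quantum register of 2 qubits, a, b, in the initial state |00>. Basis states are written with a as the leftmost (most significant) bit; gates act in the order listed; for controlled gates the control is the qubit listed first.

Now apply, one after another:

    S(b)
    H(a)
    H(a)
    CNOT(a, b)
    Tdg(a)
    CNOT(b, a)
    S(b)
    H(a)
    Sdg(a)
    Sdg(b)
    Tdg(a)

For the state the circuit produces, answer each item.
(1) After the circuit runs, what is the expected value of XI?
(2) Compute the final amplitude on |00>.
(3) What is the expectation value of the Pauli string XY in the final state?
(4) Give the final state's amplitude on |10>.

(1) The expectation value of XI is -sqrt(2)/2. Key observation: steps 2-3 multiply out to the identity, so the circuit reduces to the remaining gates.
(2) The amplitude on |00> is sqrt(2)/2.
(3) In the final state, XY has expectation 0.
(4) |10> carries amplitude -sqrt(2)*exp(I*pi/4)/2 in the final state.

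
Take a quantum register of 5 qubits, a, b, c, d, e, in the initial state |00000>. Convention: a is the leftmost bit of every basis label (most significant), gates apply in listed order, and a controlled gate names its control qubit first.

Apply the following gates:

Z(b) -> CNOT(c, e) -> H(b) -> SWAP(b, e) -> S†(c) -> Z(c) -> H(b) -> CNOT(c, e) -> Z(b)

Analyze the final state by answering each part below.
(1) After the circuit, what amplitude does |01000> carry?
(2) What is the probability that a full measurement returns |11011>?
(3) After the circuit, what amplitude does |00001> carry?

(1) The final state's coefficient on |01000> equals -1/2.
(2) The probability of measuring |11011> is 0.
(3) |00001> carries amplitude 1/2 in the final state.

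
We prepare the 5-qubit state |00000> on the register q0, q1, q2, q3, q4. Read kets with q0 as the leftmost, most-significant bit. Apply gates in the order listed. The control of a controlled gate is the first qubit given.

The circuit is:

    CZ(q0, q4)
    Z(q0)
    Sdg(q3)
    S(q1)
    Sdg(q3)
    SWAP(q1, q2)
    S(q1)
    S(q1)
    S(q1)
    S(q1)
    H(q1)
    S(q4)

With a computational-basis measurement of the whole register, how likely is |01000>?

The probability of measuring |01000> is 1/2. Key observation: steps 7-10 multiply out to the identity, so the circuit reduces to the remaining gates.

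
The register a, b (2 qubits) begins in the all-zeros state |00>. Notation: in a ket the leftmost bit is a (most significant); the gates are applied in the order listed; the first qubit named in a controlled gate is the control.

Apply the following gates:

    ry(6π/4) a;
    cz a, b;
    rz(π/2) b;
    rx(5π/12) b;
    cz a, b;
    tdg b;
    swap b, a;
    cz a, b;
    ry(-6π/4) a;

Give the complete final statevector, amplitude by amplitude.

The resulting statevector has amplitude -sqrt(2 - sqrt(2))/8 + sqrt(3*sqrt(2) + 6)/8 - sqrt(sqrt(2) + 2)*exp(3*I*pi/4)/8 - sqrt(6 - 3*sqrt(2))*exp(3*I*pi/4)/8 on |00>, (sqrt(6 - 3*sqrt(2))/8 + sqrt(sqrt(2) + 2)/8 + (-sqrt(2 - sqrt(2)) + sqrt(3*sqrt(2) + 6))*exp(I*pi/4)/8)*exp(3*I*pi/4) on |01>, -sqrt(3*sqrt(2) + 6)/8 + sqrt(2 - sqrt(2))/8 - sqrt(sqrt(2) + 2)*exp(3*I*pi/4)/8 - sqrt(6 - 3*sqrt(2))*exp(3*I*pi/4)/8 on |10>, (sqrt(6 - 3*sqrt(2))/8 + sqrt(sqrt(2) + 2)/8 + (-sqrt(3*sqrt(2) + 6) + sqrt(2 - sqrt(2)))*exp(I*pi/4)/8)*exp(3*I*pi/4) on |11>.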